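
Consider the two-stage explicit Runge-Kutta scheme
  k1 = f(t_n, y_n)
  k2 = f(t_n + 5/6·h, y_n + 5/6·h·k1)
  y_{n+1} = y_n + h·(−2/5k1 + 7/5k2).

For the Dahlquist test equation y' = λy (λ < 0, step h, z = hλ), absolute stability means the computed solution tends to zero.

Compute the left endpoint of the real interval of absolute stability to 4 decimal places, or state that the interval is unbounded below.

Test eqn y'=λy, z=hλ:
  k1=λy_n ⇒ h·k1=z·y_n;  k2=λ(1+5/6z)y_n ⇒ h·k2=z(1+5/6z)y_n
  y_{n+1}/y_n = 1 − 2/5z + 7/5z(1+5/6z) = 1 + z + 7/6z²
  R(z) = 1 + z + 7/6z².

Boundary: |R(x)|=1, x<0.
x=-1.31: |R|=1.6921
R=1: x+7/6x²=0 ⇒ x=−6/7=-0.8571; min R=1−1/(4·7/6)=0.7857>−1
Confirm numerically:
  x=-0.747: |R|=0.90401 <1
  x=-0.705: |R|=0.87486 <1
  x=-0.612: |R|=0.82497 <1
  x=-1.144: |R|=1.38286 >1
  x=-0.920: |R|=1.06747 >1
Stable set (-0.8571, 0).

left endpoint -0.8571.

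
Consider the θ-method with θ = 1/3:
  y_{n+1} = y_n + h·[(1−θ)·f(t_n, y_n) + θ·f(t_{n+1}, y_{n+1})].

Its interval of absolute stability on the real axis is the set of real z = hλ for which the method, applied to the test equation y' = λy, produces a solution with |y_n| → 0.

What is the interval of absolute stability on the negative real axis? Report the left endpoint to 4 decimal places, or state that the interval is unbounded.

With y'=λy (z=hλ):
  y_{n+1} = y_n + z·[2/3·y_n + 1/3·y_{n+1}] ⇒ (1 − 1/3z)y_{n+1} = (1 + 2/3z)y_n
  R(z) = (1 + 2/3z)/(1 − 1/3z).

Boundary: |R(x)|=1, x<0.
x=-1.59: |R|=0.0392
R=−1: 1+2/3x = −1+1/3x ⇒ -1/3x=2 ⇒ x=2/(-1/3)=-6.0000
Confirm numerically:
  x=-5.798: |R|=0.97704 <1
  x=-5.095: |R|=0.88820 <1
  x=-5.077: |R|=0.88572 <1
  x=-2.479: |R|=0.35736 <1
  x=-6.596: |R|=1.06211 >1
  x=-6.034: |R|=1.00376 >1
Interval (-6.0000, 0).

(-6.0000, 0).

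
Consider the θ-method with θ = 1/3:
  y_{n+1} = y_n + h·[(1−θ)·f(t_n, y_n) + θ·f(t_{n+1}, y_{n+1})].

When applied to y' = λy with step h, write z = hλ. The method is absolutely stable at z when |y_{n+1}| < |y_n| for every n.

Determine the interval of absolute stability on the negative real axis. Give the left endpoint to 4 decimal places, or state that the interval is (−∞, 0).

On y'=λy, z=hλ:
  y_{n+1} = y_n + z·[2/3·y_n + 1/3·y_{n+1}] ⇒ (1 − 1/3z)y_{n+1} = (1 + 2/3z)y_n
  R(z) = (1 + 2/3z)/(1 − 1/3z).

Boundary: |R(x)|=1, x<0.
x=-0.59: |R|=0.5070
R=−1: 1+2/3x = −1+1/3x ⇒ -1/3x=2 ⇒ x=2/(-1/3)=-6.0000
Confirm numerically:
  x=-4.484: |R|=0.79743 <1
  x=-4.355: |R|=0.77634 <1
  x=-3.900: |R|=0.69565 <1
  x=-3.817: |R|=0.67977 <1
  x=-6.406: |R|=1.04316 >1
  x=-6.219: |R|=1.02376 >1
Stable set (-6.0000, 0).

(-6.0000, 0).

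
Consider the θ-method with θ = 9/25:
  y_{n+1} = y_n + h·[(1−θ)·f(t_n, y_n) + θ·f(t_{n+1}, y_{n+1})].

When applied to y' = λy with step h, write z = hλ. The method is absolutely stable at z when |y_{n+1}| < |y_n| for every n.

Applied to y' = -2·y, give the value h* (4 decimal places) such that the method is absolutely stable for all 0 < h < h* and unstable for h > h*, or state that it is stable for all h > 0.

(-7.1429,0); λ=-2 ⇒ h* = (50/7)/2 = 3.5714.

Test eqn y'=λy, z=hλ:
  y_{n+1} = y_n + z·[16/25·y_n + 9/25·y_{n+1}] ⇒ (1 − 9/25z)y_{n+1} = (1 + 16/25z)y_n
  so R(z) = (1 + 16/25z)/(1 − 9/25z).

Find x<0 with |R(x)|<1.
x=-1.38: |R|=0.0780
R=−1: 1+16/25x = −1+9/25x ⇒ -7/25x=2 ⇒ x=2/(-7/25)=-7.1429
Confirm numerically:
  x=-5.735: |R|=0.87137 <1
  x=-5.090: |R|=0.79706 <1
  x=-3.865: |R|=0.61621 <1
  x=-3.278: |R|=0.50361 <1
  x=-7.430: |R|=1.02188 >1
  x=-7.185: |R|=1.00329 >1
  x=-7.178: |R|=1.00275 >1
Interval (-7.1429, 0).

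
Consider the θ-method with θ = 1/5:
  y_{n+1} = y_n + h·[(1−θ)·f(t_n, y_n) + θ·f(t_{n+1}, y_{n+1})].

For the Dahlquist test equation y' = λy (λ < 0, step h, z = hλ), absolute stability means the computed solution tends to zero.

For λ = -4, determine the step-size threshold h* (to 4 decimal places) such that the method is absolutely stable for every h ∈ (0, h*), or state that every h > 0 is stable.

With y'=λy (z=hλ):
  y_{n+1} = y_n + z·[4/5·y_n + 1/5·y_{n+1}] ⇒ (1 − 1/5z)y_{n+1} = (1 + 4/5z)y_n
  R(z) = (1 + 4/5z)/(1 − 1/5z).

Solve |R(x)|<1 on ℝ⁻.
x=-0.91: |R|=0.2301
R=−1: 1+4/5x = −1+1/5x ⇒ -3/5x=2 ⇒ x=2/(-3/5)=-3.3333
Confirm numerically:
  x=-2.985: |R|=0.86913 <1
  x=-2.259: |R|=0.55600 <1
  x=-1.819: |R|=0.33377 <1
  x=-1.714: |R|=0.27644 <1
  x=-3.609: |R|=1.09606 >1
  x=-3.499: |R|=1.05848 >1
So |R|<1 on (-3.3333, 0).

(-3.3333,0); λ=-4 ⇒ h* = (10/3)/4 = 0.8333.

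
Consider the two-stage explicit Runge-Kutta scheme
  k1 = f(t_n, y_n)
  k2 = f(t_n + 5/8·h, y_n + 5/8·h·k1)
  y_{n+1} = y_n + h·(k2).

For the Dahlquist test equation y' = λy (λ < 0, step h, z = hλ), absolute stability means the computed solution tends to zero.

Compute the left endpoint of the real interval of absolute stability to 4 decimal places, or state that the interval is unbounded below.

left endpoint -1.6000.

Set f=λy, z=hλ:
  k1=λy_n ⇒ h·k1=z·y_n;  k2=λ(1+5/8z)y_n ⇒ h·k2=z(1+5/8z)y_n
  y_{n+1}/y_n = 1 + z(1+5/8z) = 1 + z + 5/8z²
  Hence R(z) = 1 + z + 5/8z².

Solve |R(x)|<1 on ℝ⁻.
x=-0.5: |R|=0.6562
R=1: x+5/8x²=0 ⇒ x=−8/5=-1.6000; min R=1−1/(4·5/8)=0.6000>−1
Confirm numerically:
  x=-1.114: |R|=0.66162 <1
  x=-0.872: |R|=0.60324 <1
  x=-0.755: |R|=0.60127 <1
  x=-1.806: |R|=1.23252 >1
  x=-1.674: |R|=1.07742 >1
Interval (-1.6000, 0).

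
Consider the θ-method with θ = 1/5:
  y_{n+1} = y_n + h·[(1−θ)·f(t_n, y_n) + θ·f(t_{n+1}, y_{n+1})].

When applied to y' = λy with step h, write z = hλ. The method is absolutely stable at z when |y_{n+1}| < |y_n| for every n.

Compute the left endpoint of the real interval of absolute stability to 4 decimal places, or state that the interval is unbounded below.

On y'=λy, z=hλ:
  y_{n+1} = y_n + z·[4/5·y_n + 1/5·y_{n+1}] ⇒ (1 − 1/5z)y_{n+1} = (1 + 4/5z)y_n
  so R(z) = (1 + 4/5z)/(1 − 1/5z).

Find x<0 with |R(x)|<1.
x=-0.7: |R|=0.3860
R=−1: 1+4/5x = −1+1/5x ⇒ -3/5x=2 ⇒ x=2/(-3/5)=-3.3333
Confirm numerically:
  x=-3.072: |R|=0.90287 <1
  x=-2.338: |R|=0.59308 <1
  x=-1.630: |R|=0.22926 <1
  x=-1.473: |R|=0.13780 <1
  x=-3.884: |R|=1.18595 >1
  x=-3.820: |R|=1.16553 >1
  x=-3.715: |R|=1.13138 >1
Interval (-3.3333, 0).

z* = -3.3333.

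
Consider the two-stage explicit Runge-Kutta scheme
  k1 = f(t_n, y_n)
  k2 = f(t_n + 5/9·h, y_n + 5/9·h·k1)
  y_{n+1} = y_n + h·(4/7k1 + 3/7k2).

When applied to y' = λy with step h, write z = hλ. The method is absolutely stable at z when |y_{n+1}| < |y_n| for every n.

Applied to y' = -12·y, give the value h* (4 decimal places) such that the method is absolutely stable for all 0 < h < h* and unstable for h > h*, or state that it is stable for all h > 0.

(-4.2000,0); λ=-12 ⇒ h* = (21/5)/12 = 0.3500.

On y'=λy, z=hλ:
  k1=λy_n ⇒ h·k1=z·y_n;  k2=λ(1+5/9z)y_n ⇒ h·k2=z(1+5/9z)y_n
  y_{n+1}/y_n = 1 + 4/7z + 3/7z(1+5/9z) = 1 + z + 5/21z²
  Hence R(z) = 1 + z + 5/21z².

Find x<0 with |R(x)|<1.
x=-1.48: |R|=0.0415
R=1: x+5/21x²=0 ⇒ x=−21/5=-4.2000; min R=1−1/(4·5/21)=-0.0500>−1
Confirm numerically:
  x=-3.996: |R|=0.80591 <1
  x=-3.351: |R|=0.32262 <1
  x=-3.204: |R|=0.24019 <1
  x=-1.680: |R|=0.00800 <1
  x=-4.796: |R|=1.68058 >1
  x=-4.276: |R|=1.07738 >1
  x=-4.225: |R|=1.02515 >1
Interval (-4.2000, 0).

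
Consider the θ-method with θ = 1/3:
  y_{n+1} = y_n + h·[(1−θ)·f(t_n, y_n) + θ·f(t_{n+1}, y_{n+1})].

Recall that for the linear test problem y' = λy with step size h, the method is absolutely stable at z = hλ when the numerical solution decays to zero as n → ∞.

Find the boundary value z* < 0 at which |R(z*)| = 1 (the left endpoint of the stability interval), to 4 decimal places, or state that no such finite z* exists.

z* = -6.0000.

Test eqn y'=λy, z=hλ:
  y_{n+1} = y_n + z·[2/3·y_n + 1/3·y_{n+1}] ⇒ (1 − 1/3z)y_{n+1} = (1 + 2/3z)y_n
  so R(z) = (1 + 2/3z)/(1 − 1/3z).

Find x<0 with |R(x)|<1.
x=-0.64: |R|=0.4725
R=−1: 1+2/3x = −1+1/3x ⇒ -1/3x=2 ⇒ x=2/(-1/3)=-6.0000
Confirm numerically:
  x=-4.398: |R|=0.78345 <1
  x=-3.763: |R|=0.66923 <1
  x=-2.603: |R|=0.39372 <1
  x=-6.508: |R|=1.05343 >1
  x=-6.421: |R|=1.04469 >1
So |R|<1 on (-6.0000, 0).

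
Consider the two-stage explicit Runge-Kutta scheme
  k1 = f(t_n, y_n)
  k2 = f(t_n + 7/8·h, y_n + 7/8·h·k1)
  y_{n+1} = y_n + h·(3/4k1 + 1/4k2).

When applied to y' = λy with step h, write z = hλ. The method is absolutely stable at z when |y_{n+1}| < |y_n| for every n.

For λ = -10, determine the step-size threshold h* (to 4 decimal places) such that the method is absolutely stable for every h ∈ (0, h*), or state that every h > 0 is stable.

(-4.5714,0); λ=-10 ⇒ h* = (32/7)/10 = 0.4571.

Test eqn y'=λy, z=hλ:
  k1=λy_n ⇒ h·k1=z·y_n;  k2=λ(1+7/8z)y_n ⇒ h·k2=z(1+7/8z)y_n
  y_{n+1}/y_n = 1 + 3/4z + 1/4z(1+7/8z) = 1 + z + 7/32z²
  so R(z) = 1 + z + 7/32z².

Boundary: |R(x)|=1, x<0.
x=-0.52: |R|=0.5392
R=1: x+7/32x²=0 ⇒ x=−32/7=-4.5714; min R=1−1/(4·7/32)=-0.1429>−1
Confirm numerically:
  x=-4.337: |R|=0.77759 <1
  x=-2.742: |R|=0.09731 <1
  x=-2.247: |R|=0.14253 <1
  x=-4.806: |R|=1.24661 >1
  x=-4.799: |R|=1.23890 >1
  x=-4.634: |R|=1.06343 >1
Stable set (-4.5714, 0).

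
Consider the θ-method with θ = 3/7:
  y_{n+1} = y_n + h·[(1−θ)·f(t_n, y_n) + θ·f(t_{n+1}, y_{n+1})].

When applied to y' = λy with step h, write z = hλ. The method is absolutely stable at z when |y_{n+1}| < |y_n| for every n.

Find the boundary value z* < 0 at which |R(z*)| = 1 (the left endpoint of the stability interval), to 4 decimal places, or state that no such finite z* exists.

With y'=λy (z=hλ):
  y_{n+1} = y_n + z·[4/7·y_n + 3/7·y_{n+1}] ⇒ (1 − 3/7z)y_{n+1} = (1 + 4/7z)y_n
  so R(z) = (1 + 4/7z)/(1 − 3/7z).

Boundary: |R(x)|=1, x<0.
x=-0.66: |R|=0.4855
R=−1: 1+4/7x = −1+3/7x ⇒ -1/7x=2 ⇒ x=2/(-1/7)=-14.0000
Confirm numerically:
  x=-11.560: |R|=0.94146 <1
  x=-9.107: |R|=0.85743 <1
  x=-8.819: |R|=0.84514 <1
  x=-5.758: |R|=0.66046 <1
  x=-14.514: |R|=1.01017 >1
  x=-14.144: |R|=1.00291 >1
So |R|<1 on (-14.0000, 0).

left endpoint -14.0000.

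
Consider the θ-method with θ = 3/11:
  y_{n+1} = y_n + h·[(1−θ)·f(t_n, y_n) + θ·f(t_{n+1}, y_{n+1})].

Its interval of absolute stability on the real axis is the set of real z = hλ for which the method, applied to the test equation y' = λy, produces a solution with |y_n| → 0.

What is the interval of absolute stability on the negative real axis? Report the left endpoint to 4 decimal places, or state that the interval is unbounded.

On y'=λy, z=hλ:
  y_{n+1} = y_n + z·[8/11·y_n + 3/11·y_{n+1}] ⇒ (1 − 3/11z)y_{n+1} = (1 + 8/11z)y_n
  ⇒ R(z) = (1 + 8/11z)/(1 − 3/11z).

Find x<0 with |R(x)|<1.
x=-1.63: |R|=0.1284
R=−1: 1+8/11x = −1+3/11x ⇒ -5/11x=2 ⇒ x=2/(-5/11)=-4.4000
Confirm numerically:
  x=-3.240: |R|=0.72008 <1
  x=-2.429: |R|=0.46109 <1
  x=-2.170: |R|=0.36322 <1
  x=-1.995: |R|=0.29202 <1
  x=-4.781: |R|=1.07517 >1
  x=-4.689: |R|=1.05765 >1
  x=-4.656: |R|=1.05127 >1
Interval (-4.4000, 0).

z∈(-4.4000,0).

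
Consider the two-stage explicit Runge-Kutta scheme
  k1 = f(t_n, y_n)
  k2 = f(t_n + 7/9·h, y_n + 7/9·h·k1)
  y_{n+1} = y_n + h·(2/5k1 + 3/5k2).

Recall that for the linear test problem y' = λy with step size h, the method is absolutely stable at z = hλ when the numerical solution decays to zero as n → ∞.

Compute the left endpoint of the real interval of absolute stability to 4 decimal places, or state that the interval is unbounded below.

z* = -2.1429.

On y'=λy, z=hλ:
  k1=λy_n ⇒ h·k1=z·y_n;  k2=λ(1+7/9z)y_n ⇒ h·k2=z(1+7/9z)y_n
  y_{n+1}/y_n = 1 + 2/5z + 3/5z(1+7/9z) = 1 + z + 7/15z²
  R(z) = 1 + z + 7/15z².

Boundary: |R(x)|=1, x<0.
x=-0.77: |R|=0.5067
R=1: x+7/15x²=0 ⇒ x=−15/7=-2.1429; min R=1−1/(4·7/15)=0.4643>−1
Confirm numerically:
  x=-1.863: |R|=0.75669 <1
  x=-1.859: |R|=0.75374 <1
  x=-1.148: |R|=0.46702 <1
  x=-2.610: |R|=1.56898 >1
  x=-2.304: |R|=1.17326 >1
So |R|<1 on (-2.1429, 0).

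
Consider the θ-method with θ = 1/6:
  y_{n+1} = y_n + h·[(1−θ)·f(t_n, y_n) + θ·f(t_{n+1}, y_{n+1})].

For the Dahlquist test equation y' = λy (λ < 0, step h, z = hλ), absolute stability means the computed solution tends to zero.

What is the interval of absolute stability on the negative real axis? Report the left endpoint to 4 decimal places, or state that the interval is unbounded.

z∈(-3.0000,0).

Test eqn y'=λy, z=hλ:
  y_{n+1} = y_n + z·[5/6·y_n + 1/6·y_{n+1}] ⇒ (1 − 1/6z)y_{n+1} = (1 + 5/6z)y_n
  Hence R(z) = (1 + 5/6z)/(1 − 1/6z).

Solve |R(x)|<1 on ℝ⁻.
x=-0.96: |R|=0.1724
R=−1: 1+5/6x = −1+1/6x ⇒ -2/3x=2 ⇒ x=2/(-2/3)=-3.0000
Confirm numerically:
  x=-2.511: |R|=0.77018 <1
  x=-1.461: |R|=0.17491 <1
  x=-1.428: |R|=0.15347 <1
  x=-1.370: |R|=0.11533 <1
  x=-3.590: |R|=1.24609 >1
  x=-3.119: |R|=1.05220 >1
  x=-3.060: |R|=1.02649 >1
Interval (-3.0000, 0).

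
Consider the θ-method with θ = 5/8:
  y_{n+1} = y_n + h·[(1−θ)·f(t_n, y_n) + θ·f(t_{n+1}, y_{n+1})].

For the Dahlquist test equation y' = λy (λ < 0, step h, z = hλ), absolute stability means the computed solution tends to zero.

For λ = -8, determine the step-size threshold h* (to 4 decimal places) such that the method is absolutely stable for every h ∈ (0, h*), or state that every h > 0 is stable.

(−∞, 0) — no finite endpoint. Any h>0 works for λ=-8.

Test eqn y'=λy, z=hλ:
  y_{n+1} = y_n + z·[3/8·y_n + 5/8·y_{n+1}] ⇒ (1 − 5/8z)y_{n+1} = (1 + 3/8z)y_n
  Hence R(z) = (1 + 3/8z)/(1 − 5/8z).

Find x<0 with |R(x)|<1.
x=-0.58: |R|=0.5743
x=-2: |R|=0.1111
x=-10: |R|=0.3793
x=-100: |R|=0.5748
θ=5/8≥1/2 ⇒ |1+3/8x|<|1−5/8x| ∀x<0 ⇒ interval (−∞,0).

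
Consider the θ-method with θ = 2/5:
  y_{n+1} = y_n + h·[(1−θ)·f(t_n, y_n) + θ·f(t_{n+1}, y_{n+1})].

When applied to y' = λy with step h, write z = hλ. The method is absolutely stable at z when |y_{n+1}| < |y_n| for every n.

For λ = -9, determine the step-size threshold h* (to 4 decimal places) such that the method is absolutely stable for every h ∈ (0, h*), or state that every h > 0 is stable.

On y'=λy, z=hλ:
  y_{n+1} = y_n + z·[3/5·y_n + 2/5·y_{n+1}] ⇒ (1 − 2/5z)y_{n+1} = (1 + 3/5z)y_n
  R(z) = (1 + 3/5z)/(1 − 2/5z).

Find x<0 with |R(x)|<1.
x=-1.76: |R|=0.0329
R=−1: 1+3/5x = −1+2/5x ⇒ -1/5x=2 ⇒ x=2/(-1/5)=-10.0000
Confirm numerically:
  x=-8.314: |R|=0.92205 <1
  x=-8.181: |R|=0.91485 <1
  x=-7.178: |R|=0.85421 <1
  x=-7.116: |R|=0.85004 <1
  x=-10.530: |R|=1.02034 >1
  x=-10.037: |R|=1.00148 >1
Stable set (-10.0000, 0).

(-10.0000,0); λ=-9 ⇒ h* = (10)/9 = 1.1111.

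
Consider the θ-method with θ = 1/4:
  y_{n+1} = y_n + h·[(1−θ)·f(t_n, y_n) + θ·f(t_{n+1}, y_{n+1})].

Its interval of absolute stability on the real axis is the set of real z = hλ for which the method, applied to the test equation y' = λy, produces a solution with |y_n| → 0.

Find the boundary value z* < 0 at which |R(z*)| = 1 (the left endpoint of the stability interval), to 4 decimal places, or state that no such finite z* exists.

left endpoint -4.0000.

On y'=λy, z=hλ:
  y_{n+1} = y_n + z·[3/4·y_n + 1/4·y_{n+1}] ⇒ (1 − 1/4z)y_{n+1} = (1 + 3/4z)y_n
  Hence R(z) = (1 + 3/4z)/(1 − 1/4z).

Boundary: |R(x)|=1, x<0.
x=-1.47: |R|=0.0750
R=−1: 1+3/4x = −1+1/4x ⇒ -1/2x=2 ⇒ x=2/(-1/2)=-4.0000
Confirm numerically:
  x=-3.841: |R|=0.95944 <1
  x=-3.788: |R|=0.94556 <1
  x=-3.308: |R|=0.81062 <1
  x=-1.682: |R|=0.18409 <1
  x=-4.598: |R|=1.13910 >1
  x=-4.345: |R|=1.08268 >1
  x=-4.027: |R|=1.00673 >1
Interval (-4.0000, 0).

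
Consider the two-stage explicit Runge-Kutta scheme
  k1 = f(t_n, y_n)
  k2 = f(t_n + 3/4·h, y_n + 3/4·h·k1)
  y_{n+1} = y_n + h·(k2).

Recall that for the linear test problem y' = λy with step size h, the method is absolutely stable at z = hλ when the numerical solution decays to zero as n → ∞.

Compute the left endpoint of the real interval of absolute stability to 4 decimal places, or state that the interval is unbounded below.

z* = -1.3333.

With y'=λy (z=hλ):
  k1=λy_n ⇒ h·k1=z·y_n;  k2=λ(1+3/4z)y_n ⇒ h·k2=z(1+3/4z)y_n
  y_{n+1}/y_n = 1 + z(1+3/4z) = 1 + z + 3/4z²
  Hence R(z) = 1 + z + 3/4z².

Find x<0 with |R(x)|<1.
x=-1.47: |R|=1.1507
R=1: x+3/4x²=0 ⇒ x=−4/3=-1.3333; min R=1−1/(4·3/4)=0.6667>−1
Confirm numerically:
  x=-1.132: |R|=0.82907 <1
  x=-1.023: |R|=0.76190 <1
  x=-0.716: |R|=0.66849 <1
  x=-0.616: |R|=0.66859 <1
  x=-1.832: |R|=1.68517 >1
  x=-1.428: |R|=1.10139 >1
  x=-1.412: |R|=1.08331 >1
Interval (-1.3333, 0).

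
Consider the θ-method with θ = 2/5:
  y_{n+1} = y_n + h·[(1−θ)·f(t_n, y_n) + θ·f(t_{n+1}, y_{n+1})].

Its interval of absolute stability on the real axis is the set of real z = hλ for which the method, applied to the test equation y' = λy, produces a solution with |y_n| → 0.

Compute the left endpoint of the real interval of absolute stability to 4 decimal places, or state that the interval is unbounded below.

With y'=λy (z=hλ):
  y_{n+1} = y_n + z·[3/5·y_n + 2/5·y_{n+1}] ⇒ (1 − 2/5z)y_{n+1} = (1 + 3/5z)y_n
  ⇒ R(z) = (1 + 3/5z)/(1 − 2/5z).

Find x<0 with |R(x)|<1.
x=-0.94: |R|=0.3169
R=−1: 1+3/5x = −1+2/5x ⇒ -1/5x=2 ⇒ x=2/(-1/5)=-10.0000
Confirm numerically:
  x=-9.310: |R|=0.97079 <1
  x=-7.228: |R|=0.85752 <1
  x=-5.468: |R|=0.71561 <1
  x=-4.665: |R|=0.62770 <1
  x=-10.426: |R|=1.01648 >1
  x=-10.298: |R|=1.01164 >1
  x=-10.242: |R|=1.00950 >1
Stable set (-10.0000, 0).

z* = -10.0000.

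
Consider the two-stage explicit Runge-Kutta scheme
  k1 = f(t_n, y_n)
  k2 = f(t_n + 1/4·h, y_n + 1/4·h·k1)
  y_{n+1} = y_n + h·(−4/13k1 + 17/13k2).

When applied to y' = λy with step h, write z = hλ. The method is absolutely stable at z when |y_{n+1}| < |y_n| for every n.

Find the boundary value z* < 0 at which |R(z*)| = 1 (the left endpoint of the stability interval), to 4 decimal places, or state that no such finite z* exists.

Set f=λy, z=hλ:
  k1=λy_n ⇒ h·k1=z·y_n;  k2=λ(1+1/4z)y_n ⇒ h·k2=z(1+1/4z)y_n
  y_{n+1}/y_n = 1 − 4/13z + 17/13z(1+1/4z) = 1 + z + 17/52z²
  Hence R(z) = 1 + z + 17/52z².

Solve |R(x)|<1 on ℝ⁻.
x=-1.42: |R|=0.2392
R=1: x+17/52x²=0 ⇒ x=−52/17=-3.0588; min R=1−1/(4·17/52)=0.2353>−1
Confirm numerically:
  x=-2.299: |R|=0.42892 <1
  x=-2.279: |R|=0.41899 <1
  x=-1.375: |R|=0.24309 <1
  x=-3.314: |R|=1.27646 >1
  x=-3.170: |R|=1.11522 >1
So |R|<1 on (-3.0588, 0).

z* = -3.0588.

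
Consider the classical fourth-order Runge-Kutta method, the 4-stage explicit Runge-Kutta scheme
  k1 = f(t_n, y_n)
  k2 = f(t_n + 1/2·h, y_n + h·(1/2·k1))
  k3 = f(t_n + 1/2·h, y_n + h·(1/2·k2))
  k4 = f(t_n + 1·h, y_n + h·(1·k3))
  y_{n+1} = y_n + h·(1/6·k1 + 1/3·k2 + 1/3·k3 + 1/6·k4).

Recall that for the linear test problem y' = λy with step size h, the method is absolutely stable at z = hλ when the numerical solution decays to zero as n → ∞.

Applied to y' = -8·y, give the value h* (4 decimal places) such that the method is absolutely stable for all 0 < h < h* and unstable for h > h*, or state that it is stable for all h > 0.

(-2.7853,0); λ=-8 ⇒ h* = 0.3482.

Set f=λy, z=hλ:
  order 4, 4-stage ⇒ R(z)=1+z+z^2/2+z^3/6+z^4/24
  (e.g. R(-0.62)=0.53864, |R|=0.53864)

Find x<0 with |R(x)|<1.
x=-0.62: |R|=0.5386
|R(-2.43)|=0.5838 |R(-1.12)|=0.3386 |R(-0.64)|=0.5281
Bisect:
  x_lo=-3.3045 |R|=2.1096  x_hi=-0.2236 |R|=0.7996
  mid=-1.76406 |R|=0.28046 →hi
  mid=-2.53427 |R|=0.68296 →hi
  mid=-2.91938 |R|=1.22171 →lo
  mid=-2.72683 |R|=0.91537 →hi
  mid=-2.82310 |R|=1.05851 →lo
  mid=-2.77496 |R|=0.98454 →hi
  mid=-2.79903 |R|=1.02091 →lo
  ...
  [-2.78531,-2.78512] ⇒ x*=-2.7853
So |R|<1 on (-2.7853, 0).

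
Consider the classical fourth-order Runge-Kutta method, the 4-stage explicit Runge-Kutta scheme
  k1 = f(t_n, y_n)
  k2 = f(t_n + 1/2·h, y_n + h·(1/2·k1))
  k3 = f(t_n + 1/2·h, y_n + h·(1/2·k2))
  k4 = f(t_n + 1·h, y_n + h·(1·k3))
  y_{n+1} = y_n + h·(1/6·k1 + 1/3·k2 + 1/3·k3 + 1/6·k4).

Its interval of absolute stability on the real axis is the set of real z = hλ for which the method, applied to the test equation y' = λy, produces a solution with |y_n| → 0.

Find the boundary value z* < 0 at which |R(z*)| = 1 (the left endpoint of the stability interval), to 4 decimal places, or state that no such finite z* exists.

With y'=λy (z=hλ):
  order 4, 4-stage ⇒ R(z)=1+z+z^2/2+z^3/6+z^4/24
  (e.g. R(-1.61)=0.27046, |R|=0.27046)

Find x<0 with |R(x)|<1.
x=-1.61: |R|=0.2705
|R(-3.18)|=1.7775 |R(-2.45)|=0.6015 |R(-1.96)|=0.3208
Bisect:
  x_lo=-3.6615 |R|=3.3492  x_hi=-0.2739 |R|=0.7604
  mid=-1.96770 |R|=0.32308 →hi
  mid=-2.81457 |R|=1.04505 →lo
  mid=-2.39114 |R|=0.55115 →hi
  mid=-2.60285 |R|=0.75802 →hi
  mid=-2.70871 |R|=0.89055 →hi
  mid=-2.76164 |R|=0.96493 →hi
  mid=-2.78811 |R|=1.00425 →lo
  mid=-2.77488 |R|=0.98441 →hi
  ...
  [-2.78542,-2.78521] ⇒ x*=-2.7853
Interval (-2.7853, 0).

z* = -2.7853.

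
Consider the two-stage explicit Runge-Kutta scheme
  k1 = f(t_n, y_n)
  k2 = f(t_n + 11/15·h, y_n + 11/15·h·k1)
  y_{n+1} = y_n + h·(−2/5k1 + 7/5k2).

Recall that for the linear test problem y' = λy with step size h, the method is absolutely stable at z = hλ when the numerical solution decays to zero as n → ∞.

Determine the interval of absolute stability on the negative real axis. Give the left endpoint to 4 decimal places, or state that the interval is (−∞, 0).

With y'=λy (z=hλ):
  k1=λy_n ⇒ h·k1=z·y_n;  k2=λ(1+11/15z)y_n ⇒ h·k2=z(1+11/15z)y_n
  y_{n+1}/y_n = 1 − 2/5z + 7/5z(1+11/15z) = 1 + z + 77/75z²
  ⇒ R(z) = 1 + z + 77/75z².

Find x<0 with |R(x)|<1.
x=-0.45: |R|=0.7579
R=1: x+77/75x²=0 ⇒ x=−75/77=-0.9740; min R=1−1/(4·77/75)=0.7565>−1
Confirm numerically:
  x=-0.897: |R|=0.92907 <1
  x=-0.776: |R|=0.84223 <1
  x=-0.658: |R|=0.78651 <1
  x=-1.386: |R|=1.58622 >1
  x=-1.001: |R|=1.02772 >1
Interval (-0.9740, 0).

(-0.9740, 0).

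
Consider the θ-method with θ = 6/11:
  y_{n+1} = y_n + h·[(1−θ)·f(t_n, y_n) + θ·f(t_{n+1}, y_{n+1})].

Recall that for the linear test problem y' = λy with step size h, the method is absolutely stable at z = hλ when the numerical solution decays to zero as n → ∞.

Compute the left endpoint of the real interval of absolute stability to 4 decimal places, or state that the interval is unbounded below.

With y'=λy (z=hλ):
  y_{n+1} = y_n + z·[5/11·y_n + 6/11·y_{n+1}] ⇒ (1 − 6/11z)y_{n+1} = (1 + 5/11z)y_n
  Hence R(z) = (1 + 5/11z)/(1 − 6/11z).

Boundary: |R(x)|=1, x<0.
x=-0.4: |R|=0.6716
x=-2: |R|=0.0435
x=-10: |R|=0.5493
x=-100: |R|=0.8003
θ=6/11≥1/2 ⇒ |1+5/11x|<|1−6/11x| ∀x<0 ⇒ interval (−∞,0).

unbounded; (−∞, 0).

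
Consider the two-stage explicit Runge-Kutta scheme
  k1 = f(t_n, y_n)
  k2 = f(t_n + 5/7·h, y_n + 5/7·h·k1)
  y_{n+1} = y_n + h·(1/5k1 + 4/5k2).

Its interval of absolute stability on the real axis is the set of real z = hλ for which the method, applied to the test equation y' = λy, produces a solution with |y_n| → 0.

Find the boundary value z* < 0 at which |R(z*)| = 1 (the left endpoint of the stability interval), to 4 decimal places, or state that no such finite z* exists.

z* = -1.7500.

With y'=λy (z=hλ):
  k1=λy_n ⇒ h·k1=z·y_n;  k2=λ(1+5/7z)y_n ⇒ h·k2=z(1+5/7z)y_n
  y_{n+1}/y_n = 1 + 1/5z + 4/5z(1+5/7z) = 1 + z + 4/7z²
  Hence R(z) = 1 + z + 4/7z².

Solve |R(x)|<1 on ℝ⁻.
x=-1.66: |R|=0.9146
R=1: x+4/7x²=0 ⇒ x=−7/4=-1.7500; min R=1−1/(4·4/7)=0.5625>−1
Confirm numerically:
  x=-1.265: |R|=0.64941 <1
  x=-1.183: |R|=0.61671 <1
  x=-1.016: |R|=0.57386 <1
  x=-0.952: |R|=0.56589 <1
  x=-2.161: |R|=1.50753 >1
  x=-2.017: |R|=1.30774 >1
  x=-2.000: |R|=1.28571 >1
Interval (-1.7500, 0).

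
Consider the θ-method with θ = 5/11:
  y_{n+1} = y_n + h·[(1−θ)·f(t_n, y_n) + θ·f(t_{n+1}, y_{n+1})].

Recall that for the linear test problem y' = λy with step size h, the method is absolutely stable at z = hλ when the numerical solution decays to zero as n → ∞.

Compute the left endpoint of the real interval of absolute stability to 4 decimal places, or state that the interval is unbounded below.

With y'=λy (z=hλ):
  y_{n+1} = y_n + z·[6/11·y_n + 5/11·y_{n+1}] ⇒ (1 − 5/11z)y_{n+1} = (1 + 6/11z)y_n
  Hence R(z) = (1 + 6/11z)/(1 − 5/11z).

Boundary: |R(x)|=1, x<0.
x=-0.37: |R|=0.6833
R=−1: 1+6/11x = −1+5/11x ⇒ -1/11x=2 ⇒ x=2/(-1/11)=-22.0000
Confirm numerically:
  x=-21.803: |R|=0.99836 <1
  x=-14.943: |R|=0.91767 <1
  x=-10.836: |R|=0.82872 <1
  x=-22.597: |R|=1.00482 >1
  x=-22.512: |R|=1.00414 >1
Interval (-22.0000, 0).

left endpoint -22.0000.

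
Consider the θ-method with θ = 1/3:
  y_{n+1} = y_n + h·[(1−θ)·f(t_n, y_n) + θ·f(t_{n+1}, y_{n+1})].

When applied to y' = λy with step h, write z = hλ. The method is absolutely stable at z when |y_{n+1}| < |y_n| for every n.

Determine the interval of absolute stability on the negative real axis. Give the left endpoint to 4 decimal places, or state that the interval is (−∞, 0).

z∈(-6.0000,0).

Test eqn y'=λy, z=hλ:
  y_{n+1} = y_n + z·[2/3·y_n + 1/3·y_{n+1}] ⇒ (1 − 1/3z)y_{n+1} = (1 + 2/3z)y_n
  R(z) = (1 + 2/3z)/(1 − 1/3z).

Boundary: |R(x)|=1, x<0.
x=-0.58: |R|=0.5140
R=−1: 1+2/3x = −1+1/3x ⇒ -1/3x=2 ⇒ x=2/(-1/3)=-6.0000
Confirm numerically:
  x=-5.959: |R|=0.99542 <1
  x=-5.263: |R|=0.91081 <1
  x=-4.024: |R|=0.71868 <1
  x=-6.511: |R|=1.05373 >1
  x=-6.197: |R|=1.02142 >1
Stable set (-6.0000, 0).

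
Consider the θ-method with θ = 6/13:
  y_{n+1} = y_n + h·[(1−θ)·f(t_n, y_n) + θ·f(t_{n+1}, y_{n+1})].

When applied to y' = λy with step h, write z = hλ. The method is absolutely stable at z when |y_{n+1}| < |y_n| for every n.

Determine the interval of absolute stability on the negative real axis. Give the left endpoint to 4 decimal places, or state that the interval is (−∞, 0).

z∈(-26.0000,0).

Set f=λy, z=hλ:
  y_{n+1} = y_n + z·[7/13·y_n + 6/13·y_{n+1}] ⇒ (1 − 6/13z)y_{n+1} = (1 + 7/13z)y_n
  Hence R(z) = (1 + 7/13z)/(1 − 6/13z).

Boundary: |R(x)|=1, x<0.
x=-0.62: |R|=0.5179
R=−1: 1+7/13x = −1+6/13x ⇒ -1/13x=2 ⇒ x=2/(-1/13)=-26.0000
Confirm numerically:
  x=-23.685: |R|=0.98508 <1
  x=-19.053: |R|=0.94544 <1
  x=-18.597: |R|=0.94058 <1
  x=-16.449: |R|=0.91449 <1
  x=-26.426: |R|=1.00248 >1
  x=-26.300: |R|=1.00176 >1
Interval (-26.0000, 0).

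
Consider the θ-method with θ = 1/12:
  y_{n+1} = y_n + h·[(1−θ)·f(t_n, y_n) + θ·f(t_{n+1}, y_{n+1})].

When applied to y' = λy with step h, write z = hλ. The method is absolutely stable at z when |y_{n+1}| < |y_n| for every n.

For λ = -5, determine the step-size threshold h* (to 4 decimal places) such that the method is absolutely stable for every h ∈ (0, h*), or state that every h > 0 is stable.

(-2.4000,0); λ=-5 ⇒ h* = (12/5)/5 = 0.4800.

Test eqn y'=λy, z=hλ:
  y_{n+1} = y_n + z·[11/12·y_n + 1/12·y_{n+1}] ⇒ (1 − 1/12z)y_{n+1} = (1 + 11/12z)y_n
  ⇒ R(z) = (1 + 11/12z)/(1 − 1/12z).

Need |R(x)|<1, x<0.
x=-1.01: |R|=0.0684
R=−1: 1+11/12x = −1+1/12x ⇒ -5/6x=2 ⇒ x=2/(-5/6)=-2.4000
Confirm numerically:
  x=-1.922: |R|=0.65666 <1
  x=-1.921: |R|=0.65592 <1
  x=-1.230: |R|=0.11565 <1
  x=-1.226: |R|=0.11235 <1
  x=-2.772: |R|=1.25183 >1
  x=-2.589: |R|=1.12955 >1
  x=-2.483: |R|=1.05731 >1
So |R|<1 on (-2.4000, 0).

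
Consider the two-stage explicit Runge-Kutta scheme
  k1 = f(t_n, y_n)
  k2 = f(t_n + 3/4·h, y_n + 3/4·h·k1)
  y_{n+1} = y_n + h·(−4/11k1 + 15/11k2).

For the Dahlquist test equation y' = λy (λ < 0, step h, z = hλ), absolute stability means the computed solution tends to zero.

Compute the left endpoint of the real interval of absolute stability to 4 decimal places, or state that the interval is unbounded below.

Set f=λy, z=hλ:
  k1=λy_n ⇒ h·k1=z·y_n;  k2=λ(1+3/4z)y_n ⇒ h·k2=z(1+3/4z)y_n
  y_{n+1}/y_n = 1 − 4/11z + 15/11z(1+3/4z) = 1 + z + 45/44z²
  so R(z) = 1 + z + 45/44z².

Need |R(x)|<1, x<0.
x=-1.8: |R|=2.5136
R=1: x+45/44x²=0 ⇒ x=−44/45=-0.9778; min R=1−1/(4·45/44)=0.7556>−1
Confirm numerically:
  x=-0.934: |R|=0.95818 <1
  x=-0.651: |R|=0.78243 <1
  x=-0.548: |R|=0.75913 <1
  x=-1.373: |R|=1.55497 >1
  x=-1.126: |R|=1.17069 >1
So |R|<1 on (-0.9778, 0).

left endpoint -0.9778.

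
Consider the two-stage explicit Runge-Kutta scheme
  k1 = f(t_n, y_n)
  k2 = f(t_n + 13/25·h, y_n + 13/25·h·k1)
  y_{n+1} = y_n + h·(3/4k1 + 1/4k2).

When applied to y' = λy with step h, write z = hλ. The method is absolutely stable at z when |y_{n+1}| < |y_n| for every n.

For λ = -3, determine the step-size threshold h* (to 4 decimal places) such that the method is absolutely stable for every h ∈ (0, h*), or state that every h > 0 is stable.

(-7.6923,0); λ=-3 ⇒ h* = (100/13)/3 = 2.5641.

With y'=λy (z=hλ):
  k1=λy_n ⇒ h·k1=z·y_n;  k2=λ(1+13/25z)y_n ⇒ h·k2=z(1+13/25z)y_n
  y_{n+1}/y_n = 1 + 3/4z + 1/4z(1+13/25z) = 1 + z + 13/100z²
  so R(z) = 1 + z + 13/100z².

Need |R(x)|<1, x<0.
x=-1.23: |R|=0.0333
R=1: x+13/100x²=0 ⇒ x=−100/13=-7.6923; min R=1−1/(4·13/100)=-0.9231>−1
Confirm numerically:
  x=-7.124: |R|=0.47368 <1
  x=-4.923: |R|=0.77233 <1
  x=-3.714: |R|=0.92081 <1
  x=-3.496: |R|=0.90714 <1
  x=-8.187: |R|=1.52651 >1
  x=-8.076: |R|=1.40283 >1
  x=-7.716: |R|=1.02377 >1
Interval (-7.6923, 0).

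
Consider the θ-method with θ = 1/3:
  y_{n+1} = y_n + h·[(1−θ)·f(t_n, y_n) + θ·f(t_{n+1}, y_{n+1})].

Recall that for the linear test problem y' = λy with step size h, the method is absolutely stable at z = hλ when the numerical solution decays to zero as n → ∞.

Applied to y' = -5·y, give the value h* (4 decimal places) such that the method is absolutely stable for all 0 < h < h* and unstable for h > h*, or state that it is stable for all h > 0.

Test eqn y'=λy, z=hλ:
  y_{n+1} = y_n + z·[2/3·y_n + 1/3·y_{n+1}] ⇒ (1 − 1/3z)y_{n+1} = (1 + 2/3z)y_n
  ⇒ R(z) = (1 + 2/3z)/(1 − 1/3z).

Solve |R(x)|<1 on ℝ⁻.
x=-1.11: |R|=0.1898
R=−1: 1+2/3x = −1+1/3x ⇒ -1/3x=2 ⇒ x=2/(-1/3)=-6.0000
Confirm numerically:
  x=-5.166: |R|=0.89787 <1
  x=-4.350: |R|=0.77551 <1
  x=-3.683: |R|=0.65330 <1
  x=-2.631: |R|=0.40170 <1
  x=-6.545: |R|=1.05710 >1
  x=-6.382: |R|=1.04072 >1
  x=-6.313: |R|=1.03361 >1
Stable set (-6.0000, 0).

(-6.0000,0); λ=-5 ⇒ h* = (6)/5 = 1.2000.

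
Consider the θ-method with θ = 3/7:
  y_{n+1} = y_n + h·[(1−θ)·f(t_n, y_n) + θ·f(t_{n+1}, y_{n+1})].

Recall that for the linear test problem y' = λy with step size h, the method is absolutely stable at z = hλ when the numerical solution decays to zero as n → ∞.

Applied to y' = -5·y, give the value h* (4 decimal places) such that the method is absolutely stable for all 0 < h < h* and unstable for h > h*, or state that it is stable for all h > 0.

Set f=λy, z=hλ:
  y_{n+1} = y_n + z·[4/7·y_n + 3/7·y_{n+1}] ⇒ (1 − 3/7z)y_{n+1} = (1 + 4/7z)y_n
  Hence R(z) = (1 + 4/7z)/(1 − 3/7z).

Need |R(x)|<1, x<0.
x=-1.52: |R|=0.0796
R=−1: 1+4/7x = −1+3/7x ⇒ -1/7x=2 ⇒ x=2/(-1/7)=-14.0000
Confirm numerically:
  x=-12.318: |R|=0.96173 <1
  x=-10.123: |R|=0.89625 <1
  x=-8.178: |R|=0.81537 <1
  x=-14.313: |R|=1.00627 >1
  x=-14.192: |R|=1.00387 >1
  x=-14.139: |R|=1.00281 >1
So |R|<1 on (-14.0000, 0).

(-14.0000,0); λ=-5 ⇒ h* = (14)/5 = 2.8000.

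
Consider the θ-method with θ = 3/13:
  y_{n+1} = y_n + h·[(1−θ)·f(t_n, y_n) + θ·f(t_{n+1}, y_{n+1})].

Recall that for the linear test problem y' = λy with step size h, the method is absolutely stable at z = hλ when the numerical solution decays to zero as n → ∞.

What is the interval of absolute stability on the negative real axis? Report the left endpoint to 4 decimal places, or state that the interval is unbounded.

Test eqn y'=λy, z=hλ:
  y_{n+1} = y_n + z·[10/13·y_n + 3/13·y_{n+1}] ⇒ (1 − 3/13z)y_{n+1} = (1 + 10/13z)y_n
  ⇒ R(z) = (1 + 10/13z)/(1 − 3/13z).

Need |R(x)|<1, x<0.
x=-0.89: |R|=0.2616
R=−1: 1+10/13x = −1+3/13x ⇒ -7/13x=2 ⇒ x=2/(-7/13)=-3.7143
Confirm numerically:
  x=-3.586: |R|=0.96220 <1
  x=-3.027: |R|=0.78212 <1
  x=-1.576: |R|=0.15569 <1
  x=-4.182: |R|=1.12816 >1
  x=-4.171: |R|=1.12531 >1
  x=-3.960: |R|=1.06913 >1
Interval (-3.7143, 0).

z∈(-3.7143,0).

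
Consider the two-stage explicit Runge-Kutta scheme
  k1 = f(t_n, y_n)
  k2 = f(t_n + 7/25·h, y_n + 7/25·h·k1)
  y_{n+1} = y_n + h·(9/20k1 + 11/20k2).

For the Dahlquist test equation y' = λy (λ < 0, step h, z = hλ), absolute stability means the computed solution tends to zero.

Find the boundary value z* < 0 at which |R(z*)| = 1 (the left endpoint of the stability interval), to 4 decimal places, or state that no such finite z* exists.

On y'=λy, z=hλ:
  k1=λy_n ⇒ h·k1=z·y_n;  k2=λ(1+7/25z)y_n ⇒ h·k2=z(1+7/25z)y_n
  y_{n+1}/y_n = 1 + 9/20z + 11/20z(1+7/25z) = 1 + z + 77/500z²
  R(z) = 1 + z + 77/500z².

Solve |R(x)|<1 on ℝ⁻.
x=-1.6: |R|=0.2058
R=1: x+77/500x²=0 ⇒ x=−500/77=-6.4935; min R=1−1/(4·77/500)=-0.6234>−1
Confirm numerically:
  x=-6.246: |R|=0.76193 <1
  x=-3.916: |R|=0.55440 <1
  x=-3.702: |R|=0.59146 <1
  x=-7.090: |R|=1.65129 >1
  x=-6.819: |R|=1.34181 >1
So |R|<1 on (-6.4935, 0).

z* = -6.4935.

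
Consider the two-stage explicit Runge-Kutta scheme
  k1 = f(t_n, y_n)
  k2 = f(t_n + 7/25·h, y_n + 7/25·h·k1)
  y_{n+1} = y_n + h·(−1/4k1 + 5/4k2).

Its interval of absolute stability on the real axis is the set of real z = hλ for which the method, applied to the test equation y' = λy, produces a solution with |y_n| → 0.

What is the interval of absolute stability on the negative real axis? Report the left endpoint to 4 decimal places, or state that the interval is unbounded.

Test eqn y'=λy, z=hλ:
  k1=λy_n ⇒ h·k1=z·y_n;  k2=λ(1+7/25z)y_n ⇒ h·k2=z(1+7/25z)y_n
  y_{n+1}/y_n = 1 − 1/4z + 5/4z(1+7/25z) = 1 + z + 7/20z²
  Hence R(z) = 1 + z + 7/20z².

Find x<0 with |R(x)|<1.
x=-0.76: |R|=0.4422
R=1: x+7/20x²=0 ⇒ x=−20/7=-2.8571; min R=1−1/(4·7/20)=0.2857>−1
Confirm numerically:
  x=-1.688: |R|=0.30927 <1
  x=-1.349: |R|=0.28793 <1
  x=-1.312: |R|=0.29047 <1
  x=-3.385: |R|=1.62538 >1
  x=-3.349: |R|=1.57653 >1
Stable set (-2.8571, 0).

(-2.8571, 0).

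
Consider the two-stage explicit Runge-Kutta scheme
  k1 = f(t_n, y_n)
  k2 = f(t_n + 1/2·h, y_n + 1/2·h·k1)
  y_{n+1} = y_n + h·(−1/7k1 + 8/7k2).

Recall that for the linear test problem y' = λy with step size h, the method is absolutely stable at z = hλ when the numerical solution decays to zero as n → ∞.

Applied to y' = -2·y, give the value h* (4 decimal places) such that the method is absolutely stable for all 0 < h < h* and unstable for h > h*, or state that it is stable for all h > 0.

With y'=λy (z=hλ):
  k1=λy_n ⇒ h·k1=z·y_n;  k2=λ(1+1/2z)y_n ⇒ h·k2=z(1+1/2z)y_n
  y_{n+1}/y_n = 1 − 1/7z + 8/7z(1+1/2z) = 1 + z + 4/7z²
  ⇒ R(z) = 1 + z + 4/7z².

Solve |R(x)|<1 on ℝ⁻.
x=-0.97: |R|=0.5677
R=1: x+4/7x²=0 ⇒ x=−7/4=-1.7500; min R=1−1/(4·4/7)=0.5625>−1
Confirm numerically:
  x=-1.108: |R|=0.59352 <1
  x=-0.948: |R|=0.56555 <1
  x=-0.896: |R|=0.56275 <1
  x=-0.785: |R|=0.56713 <1
  x=-2.073: |R|=1.38262 >1
  x=-1.813: |R|=1.06527 >1
Stable set (-1.7500, 0).

(-1.7500,0); λ=-2 ⇒ h* = (7/4)/2 = 0.8750.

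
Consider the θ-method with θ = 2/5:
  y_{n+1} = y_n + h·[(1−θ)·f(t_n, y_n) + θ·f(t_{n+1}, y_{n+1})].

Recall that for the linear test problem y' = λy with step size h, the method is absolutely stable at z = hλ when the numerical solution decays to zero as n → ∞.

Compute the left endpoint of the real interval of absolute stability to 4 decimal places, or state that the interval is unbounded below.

On y'=λy, z=hλ:
  y_{n+1} = y_n + z·[3/5·y_n + 2/5·y_{n+1}] ⇒ (1 − 2/5z)y_{n+1} = (1 + 3/5z)y_n
  R(z) = (1 + 3/5z)/(1 − 2/5z).

Find x<0 with |R(x)|<1.
x=-1.43: |R|=0.0903
R=−1: 1+3/5x = −1+2/5x ⇒ -1/5x=2 ⇒ x=2/(-1/5)=-10.0000
Confirm numerically:
  x=-8.335: |R|=0.92317 <1
  x=-7.039: |R|=0.84480 <1
  x=-4.983: |R|=0.66477 <1
  x=-10.387: |R|=1.01502 >1
  x=-10.266: |R|=1.01042 >1
  x=-10.086: |R|=1.00342 >1
Stable set (-10.0000, 0).

z* = -10.0000.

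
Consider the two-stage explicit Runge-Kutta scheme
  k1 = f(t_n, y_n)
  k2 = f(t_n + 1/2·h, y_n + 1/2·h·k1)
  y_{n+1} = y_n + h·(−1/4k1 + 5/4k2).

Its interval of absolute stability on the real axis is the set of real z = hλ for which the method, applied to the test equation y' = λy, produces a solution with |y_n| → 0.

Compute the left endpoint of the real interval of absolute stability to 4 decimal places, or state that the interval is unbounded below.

With y'=λy (z=hλ):
  k1=λy_n ⇒ h·k1=z·y_n;  k2=λ(1+1/2z)y_n ⇒ h·k2=z(1+1/2z)y_n
  y_{n+1}/y_n = 1 − 1/4z + 5/4z(1+1/2z) = 1 + z + 5/8z²
  so R(z) = 1 + z + 5/8z².

Find x<0 with |R(x)|<1.
x=-0.45: |R|=0.6766
R=1: x+5/8x²=0 ⇒ x=−8/5=-1.6000; min R=1−1/(4·5/8)=0.6000>−1
Confirm numerically:
  x=-1.406: |R|=0.82952 <1
  x=-1.289: |R|=0.74945 <1
  x=-1.112: |R|=0.66084 <1
  x=-2.168: |R|=1.76964 >1
  x=-2.064: |R|=1.59856 >1
  x=-1.979: |R|=1.46878 >1
Stable set (-1.6000, 0).

z* = -1.6000.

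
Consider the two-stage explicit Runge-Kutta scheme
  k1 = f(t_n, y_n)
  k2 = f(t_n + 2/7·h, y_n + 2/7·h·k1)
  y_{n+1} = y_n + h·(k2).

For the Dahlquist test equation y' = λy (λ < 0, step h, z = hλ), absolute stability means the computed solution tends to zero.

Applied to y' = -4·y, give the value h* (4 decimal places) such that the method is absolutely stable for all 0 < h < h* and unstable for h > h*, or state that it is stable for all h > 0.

(-3.5000,0); λ=-4 ⇒ h* = (7/2)/4 = 0.8750.

With y'=λy (z=hλ):
  k1=λy_n ⇒ h·k1=z·y_n;  k2=λ(1+2/7z)y_n ⇒ h·k2=z(1+2/7z)y_n
  y_{n+1}/y_n = 1 + z(1+2/7z) = 1 + z + 2/7z²
  R(z) = 1 + z + 2/7z².

Find x<0 with |R(x)|<1.
x=-1.49: |R|=0.1443
R=1: x+2/7x²=0 ⇒ x=−7/2=-3.5000; min R=1−1/(4·2/7)=0.1250>−1
Confirm numerically:
  x=-2.110: |R|=0.16203 <1
  x=-1.521: |R|=0.13998 <1
  x=-1.404: |R|=0.15920 <1
  x=-3.988: |R|=1.55604 >1
  x=-3.938: |R|=1.49281 >1
Stable set (-3.5000, 0).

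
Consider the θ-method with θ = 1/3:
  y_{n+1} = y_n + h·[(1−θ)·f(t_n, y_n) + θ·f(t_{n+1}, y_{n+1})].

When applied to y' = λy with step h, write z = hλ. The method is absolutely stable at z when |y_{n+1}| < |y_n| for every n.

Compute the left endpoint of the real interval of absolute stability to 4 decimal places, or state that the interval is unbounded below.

left endpoint -6.0000.

With y'=λy (z=hλ):
  y_{n+1} = y_n + z·[2/3·y_n + 1/3·y_{n+1}] ⇒ (1 − 1/3z)y_{n+1} = (1 + 2/3z)y_n
  Hence R(z) = (1 + 2/3z)/(1 − 1/3z).

Boundary: |R(x)|=1, x<0.
x=-0.83: |R|=0.3499
R=−1: 1+2/3x = −1+1/3x ⇒ -1/3x=2 ⇒ x=2/(-1/3)=-6.0000
Confirm numerically:
  x=-4.825: |R|=0.84984 <1
  x=-3.659: |R|=0.64845 <1
  x=-3.028: |R|=0.50697 <1
  x=-6.467: |R|=1.04933 >1
  x=-6.151: |R|=1.01650 >1
So |R|<1 on (-6.0000, 0).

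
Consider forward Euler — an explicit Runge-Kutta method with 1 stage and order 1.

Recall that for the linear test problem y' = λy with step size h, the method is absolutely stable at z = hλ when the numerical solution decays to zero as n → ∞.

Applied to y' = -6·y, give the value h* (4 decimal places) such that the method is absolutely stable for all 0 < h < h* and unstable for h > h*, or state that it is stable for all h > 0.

(-2.0000,0); λ=-6 ⇒ h* = 0.3333.

With y'=λy (z=hλ):
  order 1, 1-stage ⇒ R(z)=1+z
  (e.g. R(-0.97)=0.03000, |R|=0.03000)

Boundary: |R(x)|=1, x<0.
x=-0.97: |R|=0.0300
|R(-2.29)|=1.2900 |R(-2.05)|=1.0500 |R(-1.36)|=0.3600
Bisect:
  x_lo=-2.3437 |R|=1.3437  x_hi=-0.0720 |R|=0.9280
  mid=-1.20787 |R|=0.20787 →hi
  mid=-1.77581 |R|=0.77581 →hi
  mid=-2.05978 |R|=1.05978 →lo
  mid=-1.91779 |R|=0.91779 →hi
  mid=-1.98879 |R|=0.98879 →hi
  mid=-2.02428 |R|=1.02428 →lo
  mid=-2.00654 |R|=1.00654 →lo
  ...
  [-2.00002,-1.99988] ⇒ x*=-2.0000
Interval (-2.0000, 0).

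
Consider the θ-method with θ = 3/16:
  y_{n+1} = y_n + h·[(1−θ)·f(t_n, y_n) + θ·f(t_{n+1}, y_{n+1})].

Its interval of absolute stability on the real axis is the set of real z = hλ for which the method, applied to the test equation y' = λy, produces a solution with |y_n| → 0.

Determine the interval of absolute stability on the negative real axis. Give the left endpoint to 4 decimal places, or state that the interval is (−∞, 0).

On y'=λy, z=hλ:
  y_{n+1} = y_n + z·[13/16·y_n + 3/16·y_{n+1}] ⇒ (1 − 3/16z)y_{n+1} = (1 + 13/16z)y_n
  Hence R(z) = (1 + 13/16z)/(1 − 3/16z).

Find x<0 with |R(x)|<1.
x=-1.36: |R|=0.0837
R=−1: 1+13/16x = −1+3/16x ⇒ -5/8x=2 ⇒ x=2/(-5/8)=-3.2000
Confirm numerically:
  x=-2.930: |R|=0.89109 <1
  x=-2.721: |R|=0.80176 <1
  x=-2.001: |R|=0.45507 <1
  x=-1.800: |R|=0.34579 <1
  x=-3.630: |R|=1.15991 >1
  x=-3.534: |R|=1.12555 >1
Interval (-3.2000, 0).

(-3.2000, 0).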